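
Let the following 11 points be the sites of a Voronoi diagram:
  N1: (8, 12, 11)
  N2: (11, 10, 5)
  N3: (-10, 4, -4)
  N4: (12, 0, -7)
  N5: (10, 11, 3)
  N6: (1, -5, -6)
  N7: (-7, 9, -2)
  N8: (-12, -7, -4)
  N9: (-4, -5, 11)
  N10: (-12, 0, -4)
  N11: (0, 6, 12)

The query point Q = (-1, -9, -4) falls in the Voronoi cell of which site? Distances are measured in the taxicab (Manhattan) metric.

N6

d(Q,N1) = |-1−8| + |-9−12| + |-4−11| = 9 + 21 + 15 = 45
d(Q,N2) = |-1−11| + |-9−10| + |-4−5| = 12 + 19 + 9 = 40
d(Q,N3) = |-1−(-10)| + |-9−4| + |-4−(-4)| = 9 + 13 + 0 = 22
d(Q,N4) = |-1−12| + |-9−0| + |-4−(-7)| = 13 + 9 + 3 = 25
d(Q,N5) = |-1−10| + |-9−11| + |-4−3| = 11 + 20 + 7 = 38
d(Q,N6) = |-1−1| + |-9−(-5)| + |-4−(-6)| = 2 + 4 + 2 = 8
d(Q,N7) = |-1−(-7)| + |-9−9| + |-4−(-2)| = 6 + 18 + 2 = 26
d(Q,N8) = |-1−(-12)| + |-9−(-7)| + |-4−(-4)| = 11 + 2 + 0 = 13
d(Q,N9) = |-1−(-4)| + |-9−(-5)| + |-4−11| = 3 + 4 + 15 = 22
d(Q, N10) = |-1−(-12)| + |-9−0| + |-4−(-4)| = 11 + 9 + 0 = 20
d(Q, N11) = |-1−0| + |-9−6| + |-4−12| = 1 + 15 + 16 = 32
The smallest is to N6, so Q lies in the Voronoi region of N6.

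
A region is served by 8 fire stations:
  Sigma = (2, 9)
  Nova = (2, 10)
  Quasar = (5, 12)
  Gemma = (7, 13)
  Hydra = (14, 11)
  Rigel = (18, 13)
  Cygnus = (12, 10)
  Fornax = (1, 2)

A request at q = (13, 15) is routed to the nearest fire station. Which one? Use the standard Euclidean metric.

Compare squared distances (the ordering matches that of the actual distances):
d²(q, Sigma) = (13−2)² + (15−9)² = 121 + 36 = 157
d²(q, Nova) = (13−2)² + (15−10)² = 121 + 25 = 146
d²(q, Quasar) = (13−5)² + (15−12)² = 64 + 9 = 73
d²(q, Gemma) = (13−7)² + (15−13)² = 36 + 4 = 40
d²(q, Hydra) = (13−14)² + (15−11)² = 1 + 16 = 17
d²(q, Rigel) = (13−18)² + (15−13)² = 25 + 4 = 29
d²(q, Cygnus) = (13−12)² + (15−10)² = 1 + 25 = 26
d²(q, Fornax) = (13−1)² + (15−2)² = 144 + 169 = 313
Hydra is nearest.

Hydra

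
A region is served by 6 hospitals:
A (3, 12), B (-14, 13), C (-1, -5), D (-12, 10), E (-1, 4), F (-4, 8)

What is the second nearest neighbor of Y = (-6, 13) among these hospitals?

D

Since √ is increasing, it suffices to compare squared distances:
|YA|² = (-6−3)² + (13−12)² = 81 + 1 = 82
|YB|² = (-6−(-14))² + (13−13)² = 64 + 0 = 64
|YC|² = (-6−(-1))² + (13−(-5))² = 25 + 324 = 349
|YD|² = (-6−(-12))² + (13−10)² = 36 + 9 = 45
|YE|² = (-6−(-1))² + (13−4)² = 25 + 81 = 106
|YF|² = (-6−(-4))² + (13−8)² = 4 + 25 = 29
Sorted ascending: F, D, B, … — the second-nearest is D.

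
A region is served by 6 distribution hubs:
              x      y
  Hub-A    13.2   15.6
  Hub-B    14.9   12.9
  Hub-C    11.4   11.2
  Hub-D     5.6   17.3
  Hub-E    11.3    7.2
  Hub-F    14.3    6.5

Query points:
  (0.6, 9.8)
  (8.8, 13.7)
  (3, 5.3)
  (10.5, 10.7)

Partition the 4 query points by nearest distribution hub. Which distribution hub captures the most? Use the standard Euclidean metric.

(0.6, 9.8) — d² to each: Hub-A:192.4, Hub-B:214.1, Hub-C:118.6, Hub-D:81.25, Hub-E:121.25, Hub-F:198.58 → nearest is Hub-D
(8.8, 13.7) — d² to each: Hub-A:22.97, Hub-B:37.85, Hub-C:13.01, Hub-D:23.2, Hub-E:48.5, Hub-F:82.09 → nearest is Hub-C
(3, 5.3) — d² to each: Hub-A:210.13, Hub-B:199.37, Hub-C:105.37, Hub-D:150.76, Hub-E:72.5, Hub-F:129.13 → nearest is Hub-E
(10.5, 10.7) — d² to each: Hub-A:31.3, Hub-B:24.2, Hub-C:1.06, Hub-D:67.57, Hub-E:12.89, Hub-F:32.08 → nearest is Hub-C
Tally — Hub-C:2, Hub-D:1, Hub-E:1. Hub-C captures the most (2).

Hub-C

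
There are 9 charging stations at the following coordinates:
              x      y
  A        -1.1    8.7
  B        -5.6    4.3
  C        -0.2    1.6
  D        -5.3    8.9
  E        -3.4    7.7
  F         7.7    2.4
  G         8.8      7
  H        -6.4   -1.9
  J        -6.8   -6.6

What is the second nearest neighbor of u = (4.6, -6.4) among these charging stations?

Since √ is increasing, it suffices to compare squared distances:
|uA|² = 32.49 + 228.01 = 260.5
|uB|² = 104.04 + 114.49 = 218.53
|uC|² = 23.04 + 64 = 87.04
|uD|² = 98.01 + 234.09 = 332.1
|uE|² = 64 + 198.81 = 262.81
|uF|² = 9.61 + 77.44 = 87.05
|uG|² = 17.64 + 179.56 = 197.2
|uH|² = 121 + 20.25 = 141.25
|uJ|² = 129.96 + 0.04 = 130
Sorted ascending: C, F, J, … — the second-nearest is F.

F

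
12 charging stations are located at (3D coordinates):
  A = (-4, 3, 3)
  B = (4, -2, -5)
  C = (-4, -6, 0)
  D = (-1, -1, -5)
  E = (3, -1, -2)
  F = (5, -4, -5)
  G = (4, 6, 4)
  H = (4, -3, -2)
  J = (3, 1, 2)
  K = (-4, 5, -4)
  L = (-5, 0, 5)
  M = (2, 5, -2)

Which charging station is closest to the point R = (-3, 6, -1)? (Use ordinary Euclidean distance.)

Compare squared distances (the ordering matches that of the actual distances):
|RA|² = 1 + 9 + 16 = 26
|RB|² = 49 + 64 + 16 = 129
|RC|² = 1 + 144 + 1 = 146
|RD|² = 4 + 49 + 16 = 69
|RE|² = 36 + 49 + 1 = 86
|RF|² = 64 + 100 + 16 = 180
|RG|² = 49 + 0 + 25 = 74
|RH|² = 49 + 81 + 1 = 131
|RJ|² = 36 + 25 + 9 = 70
|RK|² = 1 + 1 + 9 = 11
|RL|² = 4 + 36 + 36 = 76
|RM|² = 25 + 1 + 1 = 27
Minimum is at K.

K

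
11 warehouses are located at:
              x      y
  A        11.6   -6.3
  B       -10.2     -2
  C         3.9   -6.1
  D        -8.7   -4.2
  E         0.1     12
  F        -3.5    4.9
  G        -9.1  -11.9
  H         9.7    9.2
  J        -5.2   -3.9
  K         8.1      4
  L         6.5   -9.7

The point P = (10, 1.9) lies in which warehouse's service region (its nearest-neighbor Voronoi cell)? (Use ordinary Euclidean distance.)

Since √ is increasing, it suffices to compare squared distances:
|PA|² = (10−11.6)² + (1.9−(-6.3))² = 2.56 + 67.24 = 69.8
|PB|² = (10−(-10.2))² + (1.9−(-2))² = 408.04 + 15.21 = 423.25
|PC|² = (10−3.9)² + (1.9−(-6.1))² = 37.21 + 64 = 101.21
|PD|² = (10−(-8.7))² + (1.9−(-4.2))² = 349.69 + 37.21 = 386.9
|PE|² = (10−0.1)² + (1.9−12)² = 98.01 + 102.01 = 200.02
|PF|² = (10−(-3.5))² + (1.9−4.9)² = 182.25 + 9 = 191.25
|PG|² = (10−(-9.1))² + (1.9−(-11.9))² = 364.81 + 190.44 = 555.25
|PH|² = (10−9.7)² + (1.9−9.2)² = 0.09 + 53.29 = 53.38
|PJ|² = (10−(-5.2))² + (1.9−(-3.9))² = 231.04 + 33.64 = 264.68
|PK|² = (10−8.1)² + (1.9−4)² = 3.61 + 4.41 = 8.02
|PL|² = (10−6.5)² + (1.9−(-9.7))² = 12.25 + 134.56 = 146.81
The smallest is to K, so P lies in the Voronoi region of K.

K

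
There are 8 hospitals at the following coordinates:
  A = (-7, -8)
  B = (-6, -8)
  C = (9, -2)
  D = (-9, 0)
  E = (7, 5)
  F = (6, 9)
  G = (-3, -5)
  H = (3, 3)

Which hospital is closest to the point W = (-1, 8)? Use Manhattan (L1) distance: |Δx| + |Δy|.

F

d(W,A) = |-1−(-7)| + |8−(-8)| = 6 + 16 = 22
d(W,B) = |-1−(-6)| + |8−(-8)| = 5 + 16 = 21
d(W,C) = |-1−9| + |8−(-2)| = 10 + 10 = 20
d(W,D) = |-1−(-9)| + |8−0| = 8 + 8 = 16
d(W,E) = |-1−7| + |8−5| = 8 + 3 = 11
d(W,F) = |-1−6| + |8−9| = 7 + 1 = 8
d(W,G) = |-1−(-3)| + |8−(-5)| = 2 + 13 = 15
d(W,H) = |-1−3| + |8−3| = 4 + 5 = 9
F is nearest.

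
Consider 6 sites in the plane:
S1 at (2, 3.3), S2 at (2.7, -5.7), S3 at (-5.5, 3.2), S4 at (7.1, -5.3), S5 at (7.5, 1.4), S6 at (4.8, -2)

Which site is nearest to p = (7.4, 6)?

S5

Squared Euclidean distances:
|pS1|² = (7.4−2)² + (6−3.3)² = 29.16 + 7.29 = 36.45
|pS2|² = (7.4−2.7)² + (6−(-5.7))² = 22.09 + 136.89 = 158.98
|pS3|² = (7.4−(-5.5))² + (6−3.2)² = 166.41 + 7.84 = 174.25
|pS4|² = (7.4−7.1)² + (6−(-5.3))² = 0.09 + 127.69 = 127.78
|pS5|² = (7.4−7.5)² + (6−1.4)² = 0.01 + 21.16 = 21.17
|pS6|² = (7.4−4.8)² + (6−(-2))² = 6.76 + 64 = 70.76
Minimum is at S5.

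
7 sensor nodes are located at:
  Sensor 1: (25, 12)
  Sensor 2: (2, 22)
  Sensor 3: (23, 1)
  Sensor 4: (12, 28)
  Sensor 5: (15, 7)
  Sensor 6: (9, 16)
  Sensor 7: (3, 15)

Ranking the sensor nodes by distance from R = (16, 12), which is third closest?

Sensor 1

Compare squared distances (the ordering matches that of the actual distances):
d²(R, Sensor 1) = (16−25)² + (12−12)² = 81 + 0 = 81
d²(R, Sensor 2) = (16−2)² + (12−22)² = 196 + 100 = 296
d²(R, Sensor 3) = (16−23)² + (12−1)² = 49 + 121 = 170
d²(R, Sensor 4) = (16−12)² + (12−28)² = 16 + 256 = 272
d²(R, Sensor 5) = (16−15)² + (12−7)² = 1 + 25 = 26
d²(R, Sensor 6) = (16−9)² + (12−16)² = 49 + 16 = 65
d²(R, Sensor 7) = (16−3)² + (12−15)² = 169 + 9 = 178
Sorted ascending: Sensor 5, Sensor 6, Sensor 1, Sensor 3, … — the third-nearest is Sensor 1.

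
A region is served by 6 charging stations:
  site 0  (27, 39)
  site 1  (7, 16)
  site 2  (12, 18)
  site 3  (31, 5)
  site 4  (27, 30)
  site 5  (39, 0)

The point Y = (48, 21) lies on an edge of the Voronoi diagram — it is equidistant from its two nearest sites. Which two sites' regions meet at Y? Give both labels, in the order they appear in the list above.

Squared distances from Y to each site:
d²(Y, site 0) = (48−27)² + (21−39)² = 441 + 324 = 765
d²(Y, site 1) = (48−7)² + (21−16)² = 1681 + 25 = 1706
d²(Y, site 2) = (48−12)² + (21−18)² = 1296 + 9 = 1305
d²(Y, site 3) = (48−31)² + (21−5)² = 289 + 256 = 545
d²(Y, site 4) = (48−27)² + (21−30)² = 441 + 81 = 522
d²(Y, site 5) = (48−39)² + (21−0)² = 81 + 441 = 522
Y is equidistant from site 4 and site 5 (both at squared distance 522), and every other site is strictly farther — so Y lies on the site 4–site 5 Voronoi edge.

site 4 and site 5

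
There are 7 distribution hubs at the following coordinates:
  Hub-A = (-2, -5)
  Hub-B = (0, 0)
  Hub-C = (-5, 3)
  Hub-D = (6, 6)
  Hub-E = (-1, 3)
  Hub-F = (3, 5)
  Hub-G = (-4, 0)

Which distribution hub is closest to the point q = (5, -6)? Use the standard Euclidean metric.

Hub-A

Since √ is increasing, it suffices to compare squared distances:
d²(q, Hub-A) = 49 + 1 = 50
d²(q, Hub-B) = 25 + 36 = 61
d²(q, Hub-C) = 100 + 81 = 181
d²(q, Hub-D) = 1 + 144 = 145
d²(q, Hub-E) = 36 + 81 = 117
d²(q, Hub-F) = 4 + 121 = 125
d²(q, Hub-G) = 81 + 36 = 117
Minimum is at Hub-A.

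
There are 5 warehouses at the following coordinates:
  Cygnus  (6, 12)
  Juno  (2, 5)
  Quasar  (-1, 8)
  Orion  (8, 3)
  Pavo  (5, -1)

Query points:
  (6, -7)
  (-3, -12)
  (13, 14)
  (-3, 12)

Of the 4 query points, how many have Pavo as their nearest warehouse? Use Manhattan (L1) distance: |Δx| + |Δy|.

2

(6, -7) — d to each: Cygnus:19, Juno:16, Quasar:22, Orion:12, Pavo:7 → nearest is Pavo
(-3, -12) — d to each: Cygnus:33, Juno:22, Quasar:22, Orion:26, Pavo:19 → nearest is Pavo
(13, 14) — d to each: Cygnus:9, Juno:20, Quasar:20, Orion:16, Pavo:23 → nearest is Cygnus
(-3, 12) — d to each: Cygnus:9, Juno:12, Quasar:6, Orion:20, Pavo:21 → nearest is Quasar
2 of the 4 points have Pavo as nearest.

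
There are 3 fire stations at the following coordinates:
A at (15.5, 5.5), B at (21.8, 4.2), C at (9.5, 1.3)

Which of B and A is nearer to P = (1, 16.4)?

Compare squared distances:
|PB|² = (1−21.8)² + (16.4−4.2)² = 432.64 + 148.84 = 581.48
|PA|² = (1−15.5)² + (16.4−5.5)² = 210.25 + 118.81 = 329.06
581.48 > 329.06, so A is closer.

A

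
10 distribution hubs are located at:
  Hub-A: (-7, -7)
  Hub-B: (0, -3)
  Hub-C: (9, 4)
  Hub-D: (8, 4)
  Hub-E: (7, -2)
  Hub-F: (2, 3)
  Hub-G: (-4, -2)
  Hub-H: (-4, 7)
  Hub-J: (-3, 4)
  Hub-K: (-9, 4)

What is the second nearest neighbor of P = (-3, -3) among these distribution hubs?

Hub-B

Squared Euclidean distances:
d²(P, Hub-A) = (-3−(-7))² + (-3−(-7))² = 16 + 16 = 32
d²(P, Hub-B) = (-3−0)² + (-3−(-3))² = 9 + 0 = 9
d²(P, Hub-C) = (-3−9)² + (-3−4)² = 144 + 49 = 193
d²(P, Hub-D) = (-3−8)² + (-3−4)² = 121 + 49 = 170
d²(P, Hub-E) = (-3−7)² + (-3−(-2))² = 100 + 1 = 101
d²(P, Hub-F) = (-3−2)² + (-3−3)² = 25 + 36 = 61
d²(P, Hub-G) = (-3−(-4))² + (-3−(-2))² = 1 + 1 = 2
d²(P, Hub-H) = (-3−(-4))² + (-3−7)² = 1 + 100 = 101
d²(P, Hub-J) = (-3−(-3))² + (-3−4)² = 0 + 49 = 49
d²(P, Hub-K) = (-3−(-9))² + (-3−4)² = 36 + 49 = 85
Sorted ascending: Hub-G, Hub-B, Hub-A, … — the second-nearest is Hub-B.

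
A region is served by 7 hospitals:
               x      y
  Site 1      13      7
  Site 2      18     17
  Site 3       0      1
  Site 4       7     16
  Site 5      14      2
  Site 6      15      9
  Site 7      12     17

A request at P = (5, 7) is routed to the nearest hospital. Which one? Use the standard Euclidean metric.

Squared Euclidean distances:
d²(P, Site 1) = (5−13)² + (7−7)² = 64 + 0 = 64
d²(P, Site 2) = (5−18)² + (7−17)² = 169 + 100 = 269
d²(P, Site 3) = (5−0)² + (7−1)² = 25 + 36 = 61
d²(P, Site 4) = (5−7)² + (7−16)² = 4 + 81 = 85
d²(P, Site 5) = (5−14)² + (7−2)² = 81 + 25 = 106
d²(P, Site 6) = (5−15)² + (7−9)² = 100 + 4 = 104
d²(P, Site 7) = (5−12)² + (7−17)² = 49 + 100 = 149
Minimum is at Site 3.

Site 3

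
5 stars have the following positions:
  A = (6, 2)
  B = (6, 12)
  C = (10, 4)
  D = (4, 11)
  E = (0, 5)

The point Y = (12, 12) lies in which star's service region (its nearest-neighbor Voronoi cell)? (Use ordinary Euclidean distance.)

Compare squared distances (the ordering matches that of the actual distances):
|YA|² = (12−6)² + (12−2)² = 36 + 100 = 136
|YB|² = (12−6)² + (12−12)² = 36 + 0 = 36
|YC|² = (12−10)² + (12−4)² = 4 + 64 = 68
|YD|² = (12−4)² + (12−11)² = 64 + 1 = 65
|YE|² = (12−0)² + (12−5)² = 144 + 49 = 193
Minimum is at B.

B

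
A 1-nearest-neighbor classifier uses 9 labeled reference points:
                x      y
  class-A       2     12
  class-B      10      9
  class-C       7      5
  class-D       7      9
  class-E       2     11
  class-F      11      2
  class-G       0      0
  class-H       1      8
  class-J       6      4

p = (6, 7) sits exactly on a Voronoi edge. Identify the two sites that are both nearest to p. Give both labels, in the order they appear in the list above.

class-C and class-D

Squared distances from p to each site:
d²(p, class-A) = (6−2)² + (7−12)² = 16 + 25 = 41
d²(p, class-B) = (6−10)² + (7−9)² = 16 + 4 = 20
d²(p, class-C) = (6−7)² + (7−5)² = 1 + 4 = 5
d²(p, class-D) = (6−7)² + (7−9)² = 1 + 4 = 5
d²(p, class-E) = (6−2)² + (7−11)² = 16 + 16 = 32
d²(p, class-F) = (6−11)² + (7−2)² = 25 + 25 = 50
d²(p, class-G) = (6−0)² + (7−0)² = 36 + 49 = 85
d²(p, class-H) = (6−1)² + (7−8)² = 25 + 1 = 26
d²(p, class-J) = (6−6)² + (7−4)² = 0 + 9 = 9
p is equidistant from class-C and class-D (both at squared distance 5), and every other site is strictly farther — so p lies on the class-C–class-D Voronoi edge.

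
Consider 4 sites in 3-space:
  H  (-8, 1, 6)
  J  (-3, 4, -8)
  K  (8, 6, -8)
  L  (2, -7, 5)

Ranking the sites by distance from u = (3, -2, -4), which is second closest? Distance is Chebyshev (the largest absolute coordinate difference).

d(u,H) = max(11, 3, 10) = 11
d(u,J) = max(6, 6, 4) = 6
d(u,K) = max(5, 8, 4) = 8
d(u,L) = max(1, 5, 9) = 9
Sorted ascending: J, K, L, … — the second-nearest is K.

K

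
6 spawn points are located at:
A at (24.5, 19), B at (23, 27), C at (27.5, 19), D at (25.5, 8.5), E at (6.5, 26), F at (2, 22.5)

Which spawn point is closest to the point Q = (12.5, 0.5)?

D

Squared Euclidean distances:
|QA|² = 144 + 342.25 = 486.25
|QB|² = 110.25 + 702.25 = 812.5
|QC|² = 225 + 342.25 = 567.25
|QD|² = 169 + 64 = 233
|QE|² = 36 + 650.25 = 686.25
|QF|² = 110.25 + 484 = 594.25
The smallest is to D, so Q lies in the Voronoi region of D.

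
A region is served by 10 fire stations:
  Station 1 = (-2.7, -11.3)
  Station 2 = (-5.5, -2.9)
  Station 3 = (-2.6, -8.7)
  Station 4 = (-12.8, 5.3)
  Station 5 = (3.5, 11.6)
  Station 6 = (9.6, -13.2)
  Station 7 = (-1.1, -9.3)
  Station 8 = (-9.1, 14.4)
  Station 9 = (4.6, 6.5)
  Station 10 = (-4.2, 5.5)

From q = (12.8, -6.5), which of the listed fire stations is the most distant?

Station 8

Compare squared distances (the ordering matches that of the actual distances):
d²(q, Station 1) = 240.25 + 23.04 = 263.29
d²(q, Station 2) = 334.89 + 12.96 = 347.85
d²(q, Station 3) = 237.16 + 4.84 = 242
d²(q, Station 4) = 655.36 + 139.24 = 794.6
d²(q, Station 5) = 86.49 + 327.61 = 414.1
d²(q, Station 6) = 10.24 + 44.89 = 55.13
d²(q, Station 7) = 193.21 + 7.84 = 201.05
d²(q, Station 8) = 479.61 + 436.81 = 916.42
d²(q, Station 9) = 67.24 + 169 = 236.24
d²(q, Station 10) = 289 + 144 = 433
The largest is to Station 8.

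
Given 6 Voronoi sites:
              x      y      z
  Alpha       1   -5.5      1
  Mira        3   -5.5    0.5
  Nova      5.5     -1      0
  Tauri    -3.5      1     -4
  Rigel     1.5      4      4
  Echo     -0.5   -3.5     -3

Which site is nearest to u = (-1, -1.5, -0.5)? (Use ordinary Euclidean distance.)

Echo

Compare squared distances (the ordering matches that of the actual distances):
d²(u, Alpha) = (-1−1)² + (-1.5−(-5.5))² + (-0.5−1)² = 4 + 16 + 2.25 = 22.25
d²(u, Mira) = (-1−3)² + (-1.5−(-5.5))² + (-0.5−0.5)² = 16 + 16 + 1 = 33
d²(u, Nova) = (-1−5.5)² + (-1.5−(-1))² + (-0.5−0)² = 42.25 + 0.25 + 0.25 = 42.75
d²(u, Tauri) = (-1−(-3.5))² + (-1.5−1)² + (-0.5−(-4))² = 6.25 + 6.25 + 12.25 = 24.75
d²(u, Rigel) = (-1−1.5)² + (-1.5−4)² + (-0.5−4)² = 6.25 + 30.25 + 20.25 = 56.75
d²(u, Echo) = (-1−(-0.5))² + (-1.5−(-3.5))² + (-0.5−(-3))² = 0.25 + 4 + 6.25 = 10.5
The smallest is to Echo, so u lies in the Voronoi region of Echo.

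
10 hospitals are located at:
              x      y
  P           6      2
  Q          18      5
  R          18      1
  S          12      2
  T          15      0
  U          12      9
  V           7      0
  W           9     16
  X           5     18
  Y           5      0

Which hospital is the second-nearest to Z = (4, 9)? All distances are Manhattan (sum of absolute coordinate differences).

P

d(Z,P) = |4−6| + |9−2| = 2 + 7 = 9
d(Z,Q) = |4−18| + |9−5| = 14 + 4 = 18
d(Z,R) = |4−18| + |9−1| = 14 + 8 = 22
d(Z,S) = |4−12| + |9−2| = 8 + 7 = 15
d(Z,T) = |4−15| + |9−0| = 11 + 9 = 20
d(Z,U) = |4−12| + |9−9| = 8 + 0 = 8
d(Z,V) = |4−7| + |9−0| = 3 + 9 = 12
d(Z,W) = |4−9| + |9−16| = 5 + 7 = 12
d(Z,X) = |4−5| + |9−18| = 1 + 9 = 10
d(Z,Y) = |4−5| + |9−0| = 1 + 9 = 10
Sorted ascending: U, P, X, … — the second-nearest is P.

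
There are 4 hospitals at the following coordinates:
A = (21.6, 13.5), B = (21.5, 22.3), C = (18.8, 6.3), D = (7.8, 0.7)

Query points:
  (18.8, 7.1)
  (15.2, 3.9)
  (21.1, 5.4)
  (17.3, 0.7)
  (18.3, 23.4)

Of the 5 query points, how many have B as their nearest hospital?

1

(18.8, 7.1) — d² to each: A:48.8, B:238.33, C:0.64, D:161.96 → nearest is C
(15.2, 3.9) — d² to each: A:133.12, B:378.25, C:18.72, D:65 → nearest is C
(21.1, 5.4) — d² to each: A:65.86, B:285.77, C:6.1, D:198.98 → nearest is C
(17.3, 0.7) — d² to each: A:182.33, B:484.2, C:33.61, D:90.25 → nearest is C
(18.3, 23.4) — d² to each: A:108.9, B:11.45, C:292.66, D:625.54 → nearest is B
1 of the 5 points has B as nearest.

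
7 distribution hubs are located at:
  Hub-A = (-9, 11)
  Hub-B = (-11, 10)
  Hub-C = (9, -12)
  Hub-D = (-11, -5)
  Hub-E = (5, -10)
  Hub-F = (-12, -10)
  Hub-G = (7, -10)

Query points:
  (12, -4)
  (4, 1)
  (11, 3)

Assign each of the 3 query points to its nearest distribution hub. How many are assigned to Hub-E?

1

(12, -4) — d² to each: Hub-A:666, Hub-B:725, Hub-C:73, Hub-D:530, Hub-E:85, Hub-F:612, Hub-G:61 → nearest is Hub-G
(4, 1) — d² to each: Hub-A:269, Hub-B:306, Hub-C:194, Hub-D:261, Hub-E:122, Hub-F:377, Hub-G:130 → nearest is Hub-E
(11, 3) — d² to each: Hub-A:464, Hub-B:533, Hub-C:229, Hub-D:548, Hub-E:205, Hub-F:698, Hub-G:185 → nearest is Hub-G
1 of the 3 points has Hub-E as nearest.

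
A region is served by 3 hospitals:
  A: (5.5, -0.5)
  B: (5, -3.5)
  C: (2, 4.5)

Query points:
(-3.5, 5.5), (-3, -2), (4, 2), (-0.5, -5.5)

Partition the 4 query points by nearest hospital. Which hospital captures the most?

B

(-3.5, 5.5) — d² to each: A:117, B:153.25, C:31.25 → nearest is C
(-3, -2) — d² to each: A:74.5, B:66.25, C:67.25 → nearest is B
(4, 2) — d² to each: A:8.5, B:31.25, C:10.25 → nearest is A
(-0.5, -5.5) — d² to each: A:61, B:34.25, C:106.25 → nearest is B
Tally — A:1, B:2, C:1. B captures the most (2).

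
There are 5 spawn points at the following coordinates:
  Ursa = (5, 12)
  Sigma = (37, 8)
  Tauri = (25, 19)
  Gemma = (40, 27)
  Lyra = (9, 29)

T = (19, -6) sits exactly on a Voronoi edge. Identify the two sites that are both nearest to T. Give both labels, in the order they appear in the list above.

Ursa and Sigma

Squared distances from T to each site:
d²(T, Ursa) = (19−5)² + (-6−12)² = 196 + 324 = 520
d²(T, Sigma) = (19−37)² + (-6−8)² = 324 + 196 = 520
d²(T, Tauri) = (19−25)² + (-6−19)² = 36 + 625 = 661
d²(T, Gemma) = (19−40)² + (-6−27)² = 441 + 1089 = 1530
d²(T, Lyra) = (19−9)² + (-6−29)² = 100 + 1225 = 1325
T is equidistant from Ursa and Sigma (both at squared distance 520), and every other site is strictly farther — so T lies on the Ursa–Sigma Voronoi edge.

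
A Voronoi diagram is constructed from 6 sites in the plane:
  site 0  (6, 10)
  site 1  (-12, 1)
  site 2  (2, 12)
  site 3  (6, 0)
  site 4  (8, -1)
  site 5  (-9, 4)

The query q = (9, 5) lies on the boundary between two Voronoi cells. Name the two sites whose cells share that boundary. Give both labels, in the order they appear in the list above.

Squared distances from q to each site:
d²(q, site 0) = (9−6)² + (5−10)² = 9 + 25 = 34
d²(q, site 1) = (9−(-12))² + (5−1)² = 441 + 16 = 457
d²(q, site 2) = (9−2)² + (5−12)² = 49 + 49 = 98
d²(q, site 3) = (9−6)² + (5−0)² = 9 + 25 = 34
d²(q, site 4) = (9−8)² + (5−(-1))² = 1 + 36 = 37
d²(q, site 5) = (9−(-9))² + (5−4)² = 324 + 1 = 325
q is equidistant from site 0 and site 3 (both at squared distance 34), and every other site is strictly farther — so q lies on the site 0–site 3 Voronoi edge.

site 0 and site 3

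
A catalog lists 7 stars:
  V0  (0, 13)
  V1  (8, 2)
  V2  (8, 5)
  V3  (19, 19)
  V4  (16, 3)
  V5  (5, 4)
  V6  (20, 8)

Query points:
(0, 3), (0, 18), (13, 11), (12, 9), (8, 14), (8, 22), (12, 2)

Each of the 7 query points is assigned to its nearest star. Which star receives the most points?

(0, 3) — d² to each: V0:100, V1:65, V2:68, V3:617, V4:256, V5:26, V6:425 → nearest is V5
(0, 18) — d² to each: V0:25, V1:320, V2:233, V3:362, V4:481, V5:221, V6:500 → nearest is V0
(13, 11) — d² to each: V0:173, V1:106, V2:61, V3:100, V4:73, V5:113, V6:58 → nearest is V6
(12, 9) — d² to each: V0:160, V1:65, V2:32, V3:149, V4:52, V5:74, V6:65 → nearest is V2
(8, 14) — d² to each: V0:65, V1:144, V2:81, V3:146, V4:185, V5:109, V6:180 → nearest is V0
(8, 22) — d² to each: V0:145, V1:400, V2:289, V3:130, V4:425, V5:333, V6:340 → nearest is V3
(12, 2) — d² to each: V0:265, V1:16, V2:25, V3:338, V4:17, V5:53, V6:100 → nearest is V1
Tally — V0:2, V1:1, V2:1, V3:1, V5:1, V6:1. V0 captures the most (2).

V0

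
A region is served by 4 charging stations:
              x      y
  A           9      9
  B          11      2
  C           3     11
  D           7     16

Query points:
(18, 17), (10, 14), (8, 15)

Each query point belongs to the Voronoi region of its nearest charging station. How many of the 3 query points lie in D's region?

3

(18, 17) — d² to each: A:145, B:274, C:261, D:122 → nearest is D
(10, 14) — d² to each: A:26, B:145, C:58, D:13 → nearest is D
(8, 15) — d² to each: A:37, B:178, C:41, D:2 → nearest is D
3 of the 3 points have D as nearest.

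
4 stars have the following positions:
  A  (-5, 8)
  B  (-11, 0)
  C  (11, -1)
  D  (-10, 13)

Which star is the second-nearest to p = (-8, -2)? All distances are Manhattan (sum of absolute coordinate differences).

d(p,A) = |-8−(-5)| + |-2−8| = 3 + 10 = 13
d(p,B) = |-8−(-11)| + |-2−0| = 3 + 2 = 5
d(p,C) = |-8−11| + |-2−(-1)| = 19 + 1 = 20
d(p,D) = |-8−(-10)| + |-2−13| = 2 + 15 = 17
Sorted ascending: B, A, D, … — the second-nearest is A.

A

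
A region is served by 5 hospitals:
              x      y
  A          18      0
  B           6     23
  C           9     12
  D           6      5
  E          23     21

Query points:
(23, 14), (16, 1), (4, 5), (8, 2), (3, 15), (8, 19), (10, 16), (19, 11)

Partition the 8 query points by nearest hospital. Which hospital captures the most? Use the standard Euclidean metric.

C

(23, 14) — d² to each: A:221, B:370, C:200, D:370, E:49 → nearest is E
(16, 1) — d² to each: A:5, B:584, C:170, D:116, E:449 → nearest is A
(4, 5) — d² to each: A:221, B:328, C:74, D:4, E:617 → nearest is D
(8, 2) — d² to each: A:104, B:445, C:101, D:13, E:586 → nearest is D
(3, 15) — d² to each: A:450, B:73, C:45, D:109, E:436 → nearest is C
(8, 19) — d² to each: A:461, B:20, C:50, D:200, E:229 → nearest is B
(10, 16) — d² to each: A:320, B:65, C:17, D:137, E:194 → nearest is C
(19, 11) — d² to each: A:122, B:313, C:101, D:205, E:116 → nearest is C
Tally — A:1, B:1, C:3, D:2, E:1. C captures the most (3).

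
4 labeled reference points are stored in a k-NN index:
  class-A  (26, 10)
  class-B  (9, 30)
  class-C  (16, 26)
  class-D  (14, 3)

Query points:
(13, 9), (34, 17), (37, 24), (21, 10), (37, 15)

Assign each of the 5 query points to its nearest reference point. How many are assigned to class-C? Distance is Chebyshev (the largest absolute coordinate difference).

(13, 9) — d to each: class-A:13, class-B:21, class-C:17, class-D:6 → nearest is class-D
(34, 17) — d to each: class-A:8, class-B:25, class-C:18, class-D:20 → nearest is class-A
(37, 24) — d to each: class-A:14, class-B:28, class-C:21, class-D:23 → nearest is class-A
(21, 10) — d to each: class-A:5, class-B:20, class-C:16, class-D:7 → nearest is class-A
(37, 15) — d to each: class-A:11, class-B:28, class-C:21, class-D:23 → nearest is class-A
0 of the 5 points have class-C as nearest.

0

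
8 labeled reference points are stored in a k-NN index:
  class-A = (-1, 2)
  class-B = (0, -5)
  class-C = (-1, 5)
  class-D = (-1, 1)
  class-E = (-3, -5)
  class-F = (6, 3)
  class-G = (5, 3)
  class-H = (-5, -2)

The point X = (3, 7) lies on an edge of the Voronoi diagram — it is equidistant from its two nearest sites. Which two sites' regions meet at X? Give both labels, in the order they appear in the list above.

class-C and class-G

Squared distances from X to each site:
d²(X, class-A) = (3−(-1))² + (7−2)² = 16 + 25 = 41
d²(X, class-B) = (3−0)² + (7−(-5))² = 9 + 144 = 153
d²(X, class-C) = (3−(-1))² + (7−5)² = 16 + 4 = 20
d²(X, class-D) = (3−(-1))² + (7−1)² = 16 + 36 = 52
d²(X, class-E) = (3−(-3))² + (7−(-5))² = 36 + 144 = 180
d²(X, class-F) = (3−6)² + (7−3)² = 9 + 16 = 25
d²(X, class-G) = (3−5)² + (7−3)² = 4 + 16 = 20
d²(X, class-H) = (3−(-5))² + (7−(-2))² = 64 + 81 = 145
X is equidistant from class-C and class-G (both at squared distance 20), and every other site is strictly farther — so X lies on the class-C–class-G Voronoi edge.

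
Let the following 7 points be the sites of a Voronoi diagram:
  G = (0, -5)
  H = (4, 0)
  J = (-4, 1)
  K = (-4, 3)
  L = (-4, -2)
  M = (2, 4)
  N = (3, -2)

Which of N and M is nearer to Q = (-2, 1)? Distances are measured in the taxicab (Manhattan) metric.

M

d(Q,N) = |-2−3| + |1−(-2)| = 5 + 3 = 8
d(Q,M) = |-2−2| + |1−4| = 4 + 3 = 7
8 > 7, so M is closer.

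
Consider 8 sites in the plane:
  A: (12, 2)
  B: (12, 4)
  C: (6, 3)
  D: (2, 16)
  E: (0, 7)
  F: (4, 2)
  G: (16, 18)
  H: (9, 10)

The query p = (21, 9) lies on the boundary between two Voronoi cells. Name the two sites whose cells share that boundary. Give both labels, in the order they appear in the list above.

B and G

Squared distances from p to each site:
|pA|² = (21−12)² + (9−2)² = 81 + 49 = 130
|pB|² = (21−12)² + (9−4)² = 81 + 25 = 106
|pC|² = (21−6)² + (9−3)² = 225 + 36 = 261
|pD|² = (21−2)² + (9−16)² = 361 + 49 = 410
|pE|² = (21−0)² + (9−7)² = 441 + 4 = 445
|pF|² = (21−4)² + (9−2)² = 289 + 49 = 338
|pG|² = (21−16)² + (9−18)² = 25 + 81 = 106
|pH|² = (21−9)² + (9−10)² = 144 + 1 = 145
p is equidistant from B and G (both at squared distance 106), and every other site is strictly farther — so p lies on the B–G Voronoi edge.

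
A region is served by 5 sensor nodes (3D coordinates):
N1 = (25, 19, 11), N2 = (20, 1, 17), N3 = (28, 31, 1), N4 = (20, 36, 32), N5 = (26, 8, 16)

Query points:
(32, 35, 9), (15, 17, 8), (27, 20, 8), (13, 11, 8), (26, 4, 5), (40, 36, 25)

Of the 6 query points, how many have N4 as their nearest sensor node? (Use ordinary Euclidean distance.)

(32, 35, 9) — d² to each: N1:309, N2:1364, N3:96, N4:674, N5:814 → nearest is N3
(15, 17, 8) — d² to each: N1:113, N2:362, N3:414, N4:962, N5:266 → nearest is N1
(27, 20, 8) — d² to each: N1:14, N2:491, N3:171, N4:881, N5:209 → nearest is N1
(13, 11, 8) — d² to each: N1:217, N2:230, N3:674, N4:1250, N5:242 → nearest is N1
(26, 4, 5) — d² to each: N1:262, N2:189, N3:749, N4:1789, N5:137 → nearest is N5
(40, 36, 25) — d² to each: N1:710, N2:1689, N3:745, N4:449, N5:1061 → nearest is N4
1 of the 6 points has N4 as nearest.

1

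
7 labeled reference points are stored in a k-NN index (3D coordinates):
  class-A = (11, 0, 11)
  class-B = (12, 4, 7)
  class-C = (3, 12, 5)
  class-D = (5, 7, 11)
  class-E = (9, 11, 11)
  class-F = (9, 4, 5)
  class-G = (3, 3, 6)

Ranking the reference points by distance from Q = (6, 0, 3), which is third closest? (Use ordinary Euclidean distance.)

class-B

Since √ is increasing, it suffices to compare squared distances:
d²(Q, class-A) = (6−11)² + (0−0)² + (3−11)² = 25 + 0 + 64 = 89
d²(Q, class-B) = (6−12)² + (0−4)² + (3−7)² = 36 + 16 + 16 = 68
d²(Q, class-C) = (6−3)² + (0−12)² + (3−5)² = 9 + 144 + 4 = 157
d²(Q, class-D) = (6−5)² + (0−7)² + (3−11)² = 1 + 49 + 64 = 114
d²(Q, class-E) = (6−9)² + (0−11)² + (3−11)² = 9 + 121 + 64 = 194
d²(Q, class-F) = (6−9)² + (0−4)² + (3−5)² = 9 + 16 + 4 = 29
d²(Q, class-G) = (6−3)² + (0−3)² + (3−6)² = 9 + 9 + 9 = 27
Sorted ascending: class-G, class-F, class-B, class-A, … — the third-nearest is class-B.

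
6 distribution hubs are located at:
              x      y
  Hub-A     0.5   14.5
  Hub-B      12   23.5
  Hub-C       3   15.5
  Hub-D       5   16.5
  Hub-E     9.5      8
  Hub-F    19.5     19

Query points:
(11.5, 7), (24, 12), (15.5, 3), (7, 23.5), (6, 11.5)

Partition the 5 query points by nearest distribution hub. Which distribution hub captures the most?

Hub-E

(11.5, 7) — d² to each: Hub-A:177.25, Hub-B:272.5, Hub-C:144.5, Hub-D:132.5, Hub-E:5, Hub-F:208 → nearest is Hub-E
(24, 12) — d² to each: Hub-A:558.5, Hub-B:276.25, Hub-C:453.25, Hub-D:381.25, Hub-E:226.25, Hub-F:69.25 → nearest is Hub-F
(15.5, 3) — d² to each: Hub-A:357.25, Hub-B:432.5, Hub-C:312.5, Hub-D:292.5, Hub-E:61, Hub-F:272 → nearest is Hub-E
(7, 23.5) — d² to each: Hub-A:123.25, Hub-B:25, Hub-C:80, Hub-D:53, Hub-E:246.5, Hub-F:176.5 → nearest is Hub-B
(6, 11.5) — d² to each: Hub-A:39.25, Hub-B:180, Hub-C:25, Hub-D:26, Hub-E:24.5, Hub-F:238.5 → nearest is Hub-E
Tally — Hub-B:1, Hub-E:3, Hub-F:1. Hub-E captures the most (3).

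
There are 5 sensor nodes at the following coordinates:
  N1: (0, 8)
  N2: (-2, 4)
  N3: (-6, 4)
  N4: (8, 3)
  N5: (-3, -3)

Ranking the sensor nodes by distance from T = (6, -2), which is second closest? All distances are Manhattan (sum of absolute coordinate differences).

d(T,N1) = |6−0| + |-2−8| = 6 + 10 = 16
d(T,N2) = |6−(-2)| + |-2−4| = 8 + 6 = 14
d(T,N3) = |6−(-6)| + |-2−4| = 12 + 6 = 18
d(T,N4) = |6−8| + |-2−3| = 2 + 5 = 7
d(T,N5) = |6−(-3)| + |-2−(-3)| = 9 + 1 = 10
Sorted ascending: N4, N5, N2, … — the second-nearest is N5.

N5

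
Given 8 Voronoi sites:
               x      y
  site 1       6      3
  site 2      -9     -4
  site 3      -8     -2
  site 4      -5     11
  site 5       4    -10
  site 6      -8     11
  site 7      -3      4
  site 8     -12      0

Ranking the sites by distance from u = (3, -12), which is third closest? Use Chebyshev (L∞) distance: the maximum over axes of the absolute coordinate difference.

site 2

d(u, site 1) = max(3, 15) = 15
d(u, site 2) = max(12, 8) = 12
d(u, site 3) = max(11, 10) = 11
d(u, site 4) = max(8, 23) = 23
d(u, site 5) = max(1, 2) = 2
d(u, site 6) = max(11, 23) = 23
d(u, site 7) = max(6, 16) = 16
d(u, site 8) = max(15, 12) = 15
Sorted ascending: site 5, site 3, site 2, site 1, … — the third-nearest is site 2.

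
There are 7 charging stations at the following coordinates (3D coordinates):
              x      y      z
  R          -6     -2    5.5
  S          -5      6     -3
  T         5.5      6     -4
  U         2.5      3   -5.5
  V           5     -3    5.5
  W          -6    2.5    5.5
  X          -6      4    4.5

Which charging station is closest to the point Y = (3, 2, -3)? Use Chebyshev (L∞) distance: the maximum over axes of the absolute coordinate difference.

U

d(Y,R) = max(9, 4, 8.5) = 9
d(Y,S) = max(8, 4, 0) = 8
d(Y,T) = max(2.5, 4, 1) = 4
d(Y,U) = max(0.5, 1, 2.5) = 2.5
d(Y,V) = max(2, 5, 8.5) = 8.5
d(Y,W) = max(9, 0.5, 8.5) = 9
d(Y,X) = max(9, 2, 7.5) = 9
Minimum is at U.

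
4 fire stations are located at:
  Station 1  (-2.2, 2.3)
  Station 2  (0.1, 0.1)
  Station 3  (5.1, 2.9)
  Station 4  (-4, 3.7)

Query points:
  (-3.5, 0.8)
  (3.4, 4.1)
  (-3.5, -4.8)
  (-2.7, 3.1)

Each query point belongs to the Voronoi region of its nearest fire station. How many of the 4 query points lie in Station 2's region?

(-3.5, 0.8) — d² to each: Station 1:3.94, Station 2:13.45, Station 3:78.37, Station 4:8.66 → nearest is Station 1
(3.4, 4.1) — d² to each: Station 1:34.6, Station 2:26.89, Station 3:4.33, Station 4:54.92 → nearest is Station 3
(-3.5, -4.8) — d² to each: Station 1:52.1, Station 2:36.97, Station 3:133.25, Station 4:72.5 → nearest is Station 2
(-2.7, 3.1) — d² to each: Station 1:0.89, Station 2:16.84, Station 3:60.88, Station 4:2.05 → nearest is Station 1
1 of the 4 points has Station 2 as nearest.

1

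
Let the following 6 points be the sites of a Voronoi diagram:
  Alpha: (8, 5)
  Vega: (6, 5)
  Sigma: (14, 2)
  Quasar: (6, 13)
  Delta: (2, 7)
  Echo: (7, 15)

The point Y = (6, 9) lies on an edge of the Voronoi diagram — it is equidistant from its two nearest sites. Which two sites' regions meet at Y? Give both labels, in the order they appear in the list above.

Squared distances from Y to each site:
d²(Y, Alpha) = (6−8)² + (9−5)² = 4 + 16 = 20
d²(Y, Vega) = (6−6)² + (9−5)² = 0 + 16 = 16
d²(Y, Sigma) = (6−14)² + (9−2)² = 64 + 49 = 113
d²(Y, Quasar) = (6−6)² + (9−13)² = 0 + 16 = 16
d²(Y, Delta) = (6−2)² + (9−7)² = 16 + 4 = 20
d²(Y, Echo) = (6−7)² + (9−15)² = 1 + 36 = 37
Y is equidistant from Vega and Quasar (both at squared distance 16), and every other site is strictly farther — so Y lies on the Vega–Quasar Voronoi edge.

Vega and Quasar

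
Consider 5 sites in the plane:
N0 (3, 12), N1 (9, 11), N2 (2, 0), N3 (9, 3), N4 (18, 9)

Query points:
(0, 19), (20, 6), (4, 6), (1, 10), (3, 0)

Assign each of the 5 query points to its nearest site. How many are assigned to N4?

1

(0, 19) — d² to each: N0:58, N1:145, N2:365, N3:337, N4:424 → nearest is N0
(20, 6) — d² to each: N0:325, N1:146, N2:360, N3:130, N4:13 → nearest is N4
(4, 6) — d² to each: N0:37, N1:50, N2:40, N3:34, N4:205 → nearest is N3
(1, 10) — d² to each: N0:8, N1:65, N2:101, N3:113, N4:290 → nearest is N0
(3, 0) — d² to each: N0:144, N1:157, N2:1, N3:45, N4:306 → nearest is N2
1 of the 5 points has N4 as nearest.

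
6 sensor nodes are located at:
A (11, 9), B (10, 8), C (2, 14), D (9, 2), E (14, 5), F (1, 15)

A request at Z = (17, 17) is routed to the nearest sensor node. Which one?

Compare squared distances (the ordering matches that of the actual distances):
|ZA|² = 36 + 64 = 100
|ZB|² = 49 + 81 = 130
|ZC|² = 225 + 9 = 234
|ZD|² = 64 + 225 = 289
|ZE|² = 9 + 144 = 153
|ZF|² = 256 + 4 = 260
A is nearest.

A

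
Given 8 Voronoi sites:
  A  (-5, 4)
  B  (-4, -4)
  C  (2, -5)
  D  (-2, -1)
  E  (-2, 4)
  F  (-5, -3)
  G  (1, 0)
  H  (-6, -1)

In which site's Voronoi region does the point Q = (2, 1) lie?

G

Squared Euclidean distances:
|QA|² = (2−(-5))² + (1−4)² = 49 + 9 = 58
|QB|² = (2−(-4))² + (1−(-4))² = 36 + 25 = 61
|QC|² = (2−2)² + (1−(-5))² = 0 + 36 = 36
|QD|² = (2−(-2))² + (1−(-1))² = 16 + 4 = 20
|QE|² = (2−(-2))² + (1−4)² = 16 + 9 = 25
|QF|² = (2−(-5))² + (1−(-3))² = 49 + 16 = 65
|QG|² = (2−1)² + (1−0)² = 1 + 1 = 2
|QH|² = (2−(-6))² + (1−(-1))² = 64 + 4 = 68
The smallest is to G, so Q lies in the Voronoi region of G.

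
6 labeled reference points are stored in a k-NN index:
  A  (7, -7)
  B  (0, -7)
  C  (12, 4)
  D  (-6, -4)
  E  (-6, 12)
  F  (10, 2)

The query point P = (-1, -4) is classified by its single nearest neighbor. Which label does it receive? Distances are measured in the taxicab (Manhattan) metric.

d(P,A) = |-1−7| + |-4−(-7)| = 8 + 3 = 11
d(P,B) = |-1−0| + |-4−(-7)| = 1 + 3 = 4
d(P,C) = |-1−12| + |-4−4| = 13 + 8 = 21
d(P,D) = |-1−(-6)| + |-4−(-4)| = 5 + 0 = 5
d(P,E) = |-1−(-6)| + |-4−12| = 5 + 16 = 21
d(P,F) = |-1−10| + |-4−2| = 11 + 6 = 17
The smallest is to B, so P lies in the Voronoi region of B.

B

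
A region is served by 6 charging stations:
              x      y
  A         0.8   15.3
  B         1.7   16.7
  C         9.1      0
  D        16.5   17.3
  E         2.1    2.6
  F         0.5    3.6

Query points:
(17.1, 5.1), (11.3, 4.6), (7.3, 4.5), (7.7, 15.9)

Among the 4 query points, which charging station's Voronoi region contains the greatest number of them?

C

(17.1, 5.1) — d² to each: A:369.73, B:371.72, C:90.01, D:149.2, E:231.25, F:277.81 → nearest is C
(11.3, 4.6) — d² to each: A:224.74, B:238.57, C:26, D:188.33, E:88.64, F:117.64 → nearest is C
(7.3, 4.5) — d² to each: A:158.89, B:180.2, C:23.49, D:248.48, E:30.65, F:47.05 → nearest is C
(7.7, 15.9) — d² to each: A:47.97, B:36.64, C:254.77, D:79.4, E:208.25, F:203.13 → nearest is B
Tally — B:1, C:3. C captures the most (3).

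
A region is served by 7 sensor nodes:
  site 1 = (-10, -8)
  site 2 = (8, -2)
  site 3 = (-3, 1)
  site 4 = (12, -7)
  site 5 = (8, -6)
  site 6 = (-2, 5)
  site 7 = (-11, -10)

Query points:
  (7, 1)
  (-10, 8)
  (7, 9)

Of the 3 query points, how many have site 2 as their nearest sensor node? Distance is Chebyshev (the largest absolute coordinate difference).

1

(7, 1) — d to each: site 1:17, site 2:3, site 3:10, site 4:8, site 5:7, site 6:9, site 7:18 → nearest is site 2
(-10, 8) — d to each: site 1:16, site 2:18, site 3:7, site 4:22, site 5:18, site 6:8, site 7:18 → nearest is site 3
(7, 9) — d to each: site 1:17, site 2:11, site 3:10, site 4:16, site 5:15, site 6:9, site 7:19 → nearest is site 6
1 of the 3 points has site 2 as nearest.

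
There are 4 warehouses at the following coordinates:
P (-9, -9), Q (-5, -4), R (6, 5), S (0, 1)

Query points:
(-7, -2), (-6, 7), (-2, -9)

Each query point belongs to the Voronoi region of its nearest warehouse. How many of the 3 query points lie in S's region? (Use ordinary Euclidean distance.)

(-7, -2) — d² to each: P:53, Q:8, R:218, S:58 → nearest is Q
(-6, 7) — d² to each: P:265, Q:122, R:148, S:72 → nearest is S
(-2, -9) — d² to each: P:49, Q:34, R:260, S:104 → nearest is Q
1 of the 3 points has S as nearest.

1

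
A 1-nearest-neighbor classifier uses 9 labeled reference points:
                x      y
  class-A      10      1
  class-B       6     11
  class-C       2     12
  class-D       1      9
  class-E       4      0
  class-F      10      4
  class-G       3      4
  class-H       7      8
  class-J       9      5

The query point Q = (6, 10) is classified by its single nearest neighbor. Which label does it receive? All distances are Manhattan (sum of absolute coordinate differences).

d(Q, class-A) = |6−10| + |10−1| = 4 + 9 = 13
d(Q, class-B) = |6−6| + |10−11| = 0 + 1 = 1
d(Q, class-C) = |6−2| + |10−12| = 4 + 2 = 6
d(Q, class-D) = |6−1| + |10−9| = 5 + 1 = 6
d(Q, class-E) = |6−4| + |10−0| = 2 + 10 = 12
d(Q, class-F) = |6−10| + |10−4| = 4 + 6 = 10
d(Q, class-G) = |6−3| + |10−4| = 3 + 6 = 9
d(Q, class-H) = |6−7| + |10−8| = 1 + 2 = 3
d(Q, class-J) = |6−9| + |10−5| = 3 + 5 = 8
class-B is nearest.

class-B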